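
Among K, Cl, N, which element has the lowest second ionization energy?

Cl

IE_2 is the cost of taking one more electron from the +1 cation: K⁺ is the bare [Ar] core; Cl⁺ still has 6 valence electrons; N⁺ still has 4 valence electrons.
Breaking into a closed-shell core is much more expensive than removing a leftover valence electron — K has the largest IE_2 here.
Valence configurations: Cl⁺ [Ne]3s²3p⁴, N⁺ [He]2s²2p².
Tabulated IE_2 (kJ/mol): K 3052, Cl 2298, N 2856.
Overall IE_2 order: Cl < N < K.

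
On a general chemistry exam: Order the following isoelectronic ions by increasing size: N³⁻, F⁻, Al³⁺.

All of these have 10 electrons, so size is governed by nuclear charge alone: the more protons, the stronger the pull on the same electron cloud, and the smaller the ion.
Nuclear charges: Al³⁺ (Z=13), F⁻ (Z=9), N³⁻ (Z=7).
Smallest to largest: Al³⁺ < F⁻ < N³⁻.

Al³⁺ < F⁻ < N³⁻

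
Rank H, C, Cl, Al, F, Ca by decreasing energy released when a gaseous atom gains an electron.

Cl, F, C, H, Al, Ca

H is in period 1, group 1; C is in period 2, group 14; F is in period 2, group 17; Al is in period 3, group 13; Cl is in period 3, group 17; Ca is in period 4, group 2.
EA tends to increase across a period and decrease down a group, though the pattern is less regular than for IE or radius.
These span different periods and groups, so the two trends combine.
Al > Ca: both effects reinforce here, so Al is clearly the higher of the two.
H > Al: period and group pull opposite ways; the down-group shift dominates (73 vs 42 kJ/mol).
C > H: period and group pull opposite ways; the across-period shift dominates (122 vs 73 kJ/mol).
F > C: both are in period 2; the period trend gives F the larger value.
Cl > F: this pair runs against the simple trend — see the exception note.
Note the exception: Cl has a higher electron affinity than F, contrary to the simple trend — F's small 2p subshell makes the incoming electron feel strong e⁻–e⁻ repulsion, so Cl actually releases more energy on gaining an electron.
Tabulated electron affinity (kJ/mol): H 73, C 122, F 328, Al 42, Cl 349, Ca 2.
So from highest to lowest: Cl > F > C > H > Al > Ca.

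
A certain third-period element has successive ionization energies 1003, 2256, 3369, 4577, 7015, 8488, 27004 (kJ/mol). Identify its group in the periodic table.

Group 16

Look for the largest jump between consecutive ionization energies: IE7/IE6 ≈ 3.2, far larger than any earlier ratio.
That jump marks the point where a core electron is being removed. So the atom has 6 valence electrons.
A main-group element with 6 valence electrons is in group 16.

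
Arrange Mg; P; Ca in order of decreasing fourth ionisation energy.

Mg > Ca > P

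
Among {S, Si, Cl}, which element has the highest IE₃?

IE_3 is the cost of taking one more electron from the +2 cation: S²⁺ still has 4 valence electrons; Si²⁺ still has 2 valence electrons; Cl²⁺ still has 5 valence electrons.
All are still removing valence electrons, so compare the +2 ions as you would atoms: IE_3 generally rises across a period (higher Z_eff) and falls down a group (larger shell), subject to the usual subshell exceptions.
Valence configurations: S²⁺ [Ne]3s²3p², Si²⁺ [Ne]3s², Cl²⁺ [Ne]3s²3p³.
Approximate IE_3 values (kJ/mol): S 3357, Si 3232, Cl 3822.
Putting it together, IE_3: Si < S < Cl.

Cl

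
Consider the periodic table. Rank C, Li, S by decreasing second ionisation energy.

Li, C, S

IE_2 is the cost of taking one more electron from the +1 cation: C⁺ still has 3 valence electrons; Li⁺ is the bare [He] core; S⁺ still has 5 valence electrons.
Breaking into a closed-shell core is much more expensive than removing a leftover valence electron — Li has the largest IE_2 here.
Valence configurations: C⁺ [He]2s²2p¹, S⁺ [Ne]3s²3p³.
The numbers (kJ/mol): C 2353, Li 7298, S 2252.
Overall IE_2 order: S < C < Li.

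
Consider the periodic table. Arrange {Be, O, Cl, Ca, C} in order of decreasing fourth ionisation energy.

After 3 electrons have been removed, what remains? Be³⁺ is already 1 electron into the core; O³⁺ still has 3 valence electrons; Cl³⁺ still has 4 valence electrons; Ca³⁺ is already 1 electron into the core; C³⁺ still has 1 valence electron.
Usually core removal costs more than valence removal, but here the competition is close: a tightly held n=2 valence electron can cost more to remove than an n=3 core electron, so the actual values have to decide it.
Valence configurations: O³⁺ [He]2s²2p¹, Cl³⁺ [Ne]3s²3p², C³⁺ [He]2s¹.
Tabulated IE_4 (kJ/mol): Be 21007, O 7469, Cl 5159, Ca 6491, C 6223.
Overall IE_4 order: Cl < C < Ca < O < Be.

Be, O, Ca, C, Cl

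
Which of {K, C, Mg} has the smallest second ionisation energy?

Mg

IE_2 is the cost of taking one more electron from the +1 cation: K⁺ is the bare [Ar] core; C⁺ still has 3 valence electrons; Mg⁺ still has 1 valence electron.
Breaking into a closed-shell core is much more expensive than removing a leftover valence electron — K has the largest IE_2 here.
Valence configurations: C⁺ [He]2s²2p¹, Mg⁺ [Ne]3s¹.
Approximate IE_2 values (kJ/mol): K 3052, C 2353, Mg 1451.
Hence IE_2: Mg < C < K.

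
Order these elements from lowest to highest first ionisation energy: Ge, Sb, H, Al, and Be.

Al, Ge, Sb, Be, H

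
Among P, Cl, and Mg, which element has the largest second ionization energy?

IE_2 is the cost of taking one more electron from the +1 cation: P⁺ still has 4 valence electrons; Cl⁺ still has 6 valence electrons; Mg⁺ still has 1 valence electron.
All are still removing valence electrons, so compare the +1 ions as you would atoms: IE_2 generally rises across a period (higher Z_eff) and falls down a group (larger shell), subject to the usual subshell exceptions.
Valence configurations: P⁺ [Ne]3s²3p², Cl⁺ [Ne]3s²3p⁴, Mg⁺ [Ne]3s¹.
Approximate IE_2 values (kJ/mol): P 1907, Cl 2298, Mg 1451.
Overall IE_2 order: Mg < P < Cl.

Cl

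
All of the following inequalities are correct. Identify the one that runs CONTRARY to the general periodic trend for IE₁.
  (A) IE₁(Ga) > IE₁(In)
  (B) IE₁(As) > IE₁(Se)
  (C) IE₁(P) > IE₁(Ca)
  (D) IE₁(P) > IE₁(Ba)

(B)

The general trend: IE₁ increases across a period and decreases down a group.
(A) Ga (period 4, group 13) vs In (period 5, group 13): the stated order agrees with the simple trend.
(B) As (period 4, group 15) vs Se (period 4, group 16): the stated order contradicts the simple trend.
(C) P (period 3, group 15) vs Ca (period 4, group 2): the stated order agrees with the simple trend.
(D) P (period 3, group 15) vs Ba (period 6, group 2): the stated order agrees with the simple trend.
The exception is (B): Se (4p⁴) ionizes more easily than half-filled As (4p³).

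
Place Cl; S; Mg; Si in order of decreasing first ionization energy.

Mg is in period 3, group 2; Si is in period 3, group 14; S is in period 3, group 16; Cl is in period 3, group 17.
IE₁ increases left→right with effective nuclear charge and decreases top→bottom as the valence shell moves farther out.
All lie in period 3, so first ionization energy increases left to right.
So from highest to lowest: Cl > S > Si > Mg.

Cl > S > Si > Mg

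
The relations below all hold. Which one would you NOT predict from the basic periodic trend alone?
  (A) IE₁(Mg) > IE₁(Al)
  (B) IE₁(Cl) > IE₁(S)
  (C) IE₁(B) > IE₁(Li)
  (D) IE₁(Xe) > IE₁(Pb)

(A)

The general trend: IE₁ increases across a period and decreases down a group.
(A) Mg (period 3, group 2) vs Al (period 3, group 13): the stated order contradicts the simple trend.
(B) Cl (period 3, group 17) vs S (period 3, group 16): the stated order agrees with the simple trend.
(C) B (period 2, group 13) vs Li (period 2, group 1): the stated order agrees with the simple trend.
(D) Xe (period 5, group 18) vs Pb (period 6, group 14): the stated order agrees with the simple trend.
The exception is (A): Al's single 3p electron is easier to remove than one from Mg's filled 3s².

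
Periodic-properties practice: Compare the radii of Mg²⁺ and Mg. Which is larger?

Mg

Forming Mg²⁺ removes 2 electrons from Mg. Fewer electrons for the same nuclear charge means less shielding and a higher Z_eff on the remaining electrons, and for main-group metals the entire outer shell is lost.
A cation is smaller than its parent atom: Mg²⁺ < Mg.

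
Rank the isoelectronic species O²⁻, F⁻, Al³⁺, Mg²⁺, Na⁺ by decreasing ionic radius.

All of these have 10 electrons, so size is governed by nuclear charge alone: the more protons, the stronger the pull on the same electron cloud, and the smaller the ion.
Nuclear charges: Al³⁺ (Z=13), Mg²⁺ (Z=12), Na⁺ (Z=11), F⁻ (Z=9), O²⁻ (Z=8).
Largest to smallest: O²⁻ > F⁻ > Na⁺ > Mg²⁺ > Al³⁺.

O²⁻, F⁻, Na⁺, Mg²⁺, Al³⁺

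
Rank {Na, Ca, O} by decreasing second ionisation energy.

Na > O > Ca

The second ionization energy removes an electron from the +1 ion. For each element: Na⁺ is the bare [Ne] core; Ca⁺ still has 1 valence electron; O⁺ still has 5 valence electrons.
Breaking into a closed-shell core is much more expensive than removing a leftover valence electron — Na has the largest IE_2 here.
Valence configurations: Ca⁺ [Ar]4s¹, O⁺ [He]2s²2p³.
Approximate IE_2 values (kJ/mol): Na 4562, Ca 1145, O 3388.
So the second ionization energies run Ca < O < Na.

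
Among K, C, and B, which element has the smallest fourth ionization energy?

After 3 electrons have been removed, what remains? K³⁺ is already 2 electrons into the core; C³⁺ still has 1 valence electron; B³⁺ is the bare [He] core.
Usually core removal costs more than valence removal, but here the competition is close: a tightly held n=2 valence electron can cost more to remove than an n=3 core electron, so the actual values have to decide it.
Approximate IE_4 values (kJ/mol): K 5877, C 6223, B 25026.
Overall IE_4 order: K < C < B.

K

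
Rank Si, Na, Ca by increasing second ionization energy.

Ca, Si, Na

IE_2 is the cost of taking one more electron from the +1 cation: Si⁺ still has 3 valence electrons; Na⁺ is the bare [Ne] core; Ca⁺ still has 1 valence electron.
Breaking into a closed-shell core is much more expensive than removing a leftover valence electron — Na has the largest IE_2 here.
Valence configurations: Si⁺ [Ne]3s²3p¹, Ca⁺ [Ar]4s¹.
Approximate IE_2 values (kJ/mol): Si 1577, Na 4562, Ca 1145.
Putting it together, IE_2: Ca < Si < Na.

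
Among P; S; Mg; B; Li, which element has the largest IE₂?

Li

After 1 electron has been removed, what remains? P⁺ still has 4 valence electrons; S⁺ still has 5 valence electrons; Mg⁺ still has 1 valence electron; B⁺ still has 2 valence electrons; Li⁺ is the bare [He] core.
Breaking into a closed-shell core is much more expensive than removing a leftover valence electron — Li has the largest IE_2 here.
Valence configurations: P⁺ [Ne]3s²3p², S⁺ [Ne]3s²3p³, Mg⁺ [Ne]3s¹, B⁺ [He]2s².
Tabulated IE_2 (kJ/mol): P 1907, S 2252, Mg 1451, B 2427, Li 7298.
Putting it together, IE_2: Mg < P < S < B < Li.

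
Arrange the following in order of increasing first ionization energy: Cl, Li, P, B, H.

IE₁ increases left→right with effective nuclear charge and decreases top→bottom as the valence shell moves farther out.
These span different periods and groups, so the two trends combine.
B > Li: B lies to the right of Li in period 2, so the across-period effect alone puts B higher.
P > B: period and group pull opposite ways; the across-period shift dominates (1012 vs 801 kJ/mol).
Cl > P: Cl lies to the right of P in period 3, so the across-period effect alone puts Cl higher.
H > Cl: period and group pull opposite ways; the down-group shift dominates (1312 vs 1251 kJ/mol).
Tabulated first ionization energy (kJ/mol): H 1312, Li 520, B 801, P 1012, Cl 1251.
So from lowest to highest: Li < B < P < Cl < H.

Li < B < P < Cl < H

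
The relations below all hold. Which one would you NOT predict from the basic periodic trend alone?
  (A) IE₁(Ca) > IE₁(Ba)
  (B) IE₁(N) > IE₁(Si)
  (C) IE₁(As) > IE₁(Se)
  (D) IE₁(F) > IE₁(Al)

The general trend: first ionization energy increases across a period and decreases down a group.
(A) Ca (period 4, group 2) vs Ba (period 6, group 2): the stated order agrees with the simple trend.
(B) N (period 2, group 15) vs Si (period 3, group 14): the stated order agrees with the simple trend.
(C) As (period 4, group 15) vs Se (period 4, group 16): the stated order contradicts the simple trend.
(D) F (period 2, group 17) vs Al (period 3, group 13): the stated order agrees with the simple trend.
The exception is (C): Se (4p⁴) ionizes more easily than half-filled As (4p³).

(C)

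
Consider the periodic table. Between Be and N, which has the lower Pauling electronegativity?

Be

EN rises left→right (higher Z_eff, smaller atoms) and falls top→bottom (larger, more shielded atoms).
All lie in period 2, so electronegativity increases left to right.
So Be has the lower Pauling electronegativity (Be < N).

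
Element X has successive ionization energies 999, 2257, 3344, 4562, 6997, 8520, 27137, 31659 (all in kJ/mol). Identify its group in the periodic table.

Group 16

Look for the largest jump between consecutive ionization energies: IE7/IE6 ≈ 3.2, far larger than any earlier ratio.
That jump marks the point where a core electron is being removed. So the atom has 6 valence electrons.
A main-group element with 6 valence electrons is in group 16.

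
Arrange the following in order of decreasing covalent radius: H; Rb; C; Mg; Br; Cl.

Rb > Mg > Br > Cl > C > H

Radius decreases left→right (rising Z_eff, same n) and increases top→bottom (higher n).
Neither a single period nor a single group — weigh both effects.
C > H: the two effects oppose for this pair; the down-group effect wins (75 vs 32 pm).
Cl > C: period and group pull opposite ways; the down-group shift dominates (99 vs 75 pm).
Br > Cl: they share group 17; the group trend gives Br the larger value.
Mg > Br: the two effects oppose for this pair; the across-period effect wins (139 vs 114 pm).
Rb > Mg: both effects reinforce here, so Rb is clearly the larger of the two.
Approximate values (pm): H 32, C 75, Mg 139, Cl 99, Br 114, Rb 210.
So from largest to smallest: Rb > Mg > Br > Cl > C > H.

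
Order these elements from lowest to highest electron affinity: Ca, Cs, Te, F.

F is in period 2, group 17; Ca is in period 4, group 2; Te is in period 5, group 16; Cs is in period 6, group 1.
Atoms with high Z_eff and room in the valence shell (especially the halogens) have the most exothermic electron affinities.
Neither a single period nor a single group — weigh both effects.
Cs > Ca: this pair runs against the simple trend — see the exception note.
Te > Cs: relative to Cs, both the across-period and down-group shifts push Te's electron affinity up.
F > Te: both effects reinforce here, so F is clearly the higher of the two.
Note the exception: Cs has a higher electron affinity than Ca, contrary to the simple trend — adding an electron to Ca (ns²) has to open a new, higher-energy np subshell, which is unfavourable.
Approximate values (kJ/mol): F 328, Ca 2, Te 190, Cs 46.
So from lowest to highest: Ca < Cs < Te < F.

Ca, Cs, Te, F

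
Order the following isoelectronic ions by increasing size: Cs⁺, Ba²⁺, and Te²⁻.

Ba²⁺, Cs⁺, Te²⁻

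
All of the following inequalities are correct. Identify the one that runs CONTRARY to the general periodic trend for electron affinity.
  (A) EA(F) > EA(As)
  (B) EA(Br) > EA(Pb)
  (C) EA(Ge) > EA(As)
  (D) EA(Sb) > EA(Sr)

The general trend: electron affinity increases across a period and decreases down a group.
(A) F (period 2, group 17) vs As (period 4, group 15): the stated order agrees with the simple trend.
(B) Br (period 4, group 17) vs Pb (period 6, group 14): the stated order agrees with the simple trend.
(C) Ge (period 4, group 14) vs As (period 4, group 15): the stated order contradicts the simple trend.
(D) Sb (period 5, group 15) vs Sr (period 5, group 2): the stated order agrees with the simple trend.
The exception is (C): adding an electron to As's half-filled 4p³ is unfavourable, so Ge (4p²) has the more exothermic EA.

(C)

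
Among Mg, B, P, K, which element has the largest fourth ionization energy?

B

After 3 electrons have been removed, what remains? Mg³⁺ is already 1 electron into the core; B³⁺ is the bare [He] core; P³⁺ still has 2 valence electrons; K³⁺ is already 2 electrons into the core.
Core electrons are held far more tightly than valence electrons, so K, Mg and B top the IE_4 order.
Approximate IE_4 values (kJ/mol): Mg 10543, B 25026, P 4964, K 5877.
Hence IE_4: P < K < Mg < B.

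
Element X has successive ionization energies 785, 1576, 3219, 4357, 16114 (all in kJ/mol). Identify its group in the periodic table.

Look for the largest jump between consecutive ionization energies: IE5/IE4 ≈ 3.7, far larger than any earlier ratio.
That jump marks the point where a core electron is being removed. So the atom has 4 valence electrons.
A main-group element with 4 valence electrons is in group 14.

Group 14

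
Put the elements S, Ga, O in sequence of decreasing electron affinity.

O is in period 2, group 16; S is in period 3, group 16; Ga is in period 4, group 13.
EA tends to increase across a period and decrease down a group, though the pattern is less regular than for IE or radius.
These span different periods and groups, so the two trends combine.
O > Ga: both effects reinforce here, so O is clearly the higher of the two.
S > O: this pair runs against the simple trend — see the exception note.
Note the exception: S has a higher electron affinity than O, contrary to the simple trend — the compact 2p subshell of O repels the added electron more than S's larger 3p does.
For reference (kJ/mol): O 141, S 200, Ga 29.
So from highest to lowest: S > O > Ga.

S, O, Ga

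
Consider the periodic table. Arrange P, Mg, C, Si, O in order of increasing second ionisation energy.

Mg < Si < P < C < O

The second ionization energy removes an electron from the +1 ion. For each element: P⁺ still has 4 valence electrons; Mg⁺ still has 1 valence electron; C⁺ still has 3 valence electrons; Si⁺ still has 3 valence electrons; O⁺ still has 5 valence electrons.
All are still removing valence electrons, so compare the +1 ions as you would atoms: IE_2 generally rises across a period (higher Z_eff) and falls down a group (larger shell), subject to the usual subshell exceptions.
Valence configurations: P⁺ [Ne]3s²3p², Mg⁺ [Ne]3s¹, C⁺ [He]2s²2p¹, Si⁺ [Ne]3s²3p¹, O⁺ [He]2s²2p³.
The numbers (kJ/mol): P 1907, Mg 1451, C 2353, Si 1577, O 3388.
Overall IE_2 order: Mg < Si < P < C < O.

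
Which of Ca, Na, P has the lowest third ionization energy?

P

Consider each +2 ion: Ca²⁺ is the bare [Ar] core; Na²⁺ is already 1 electron into the core; P²⁺ still has 3 valence electrons.
Core electrons are held far more tightly than valence electrons, so Ca and Na top the IE_3 order.
Tabulated IE_3 (kJ/mol): Ca 4912, Na 6910, P 2914.
Putting it together, IE_3: P < Ca < Na.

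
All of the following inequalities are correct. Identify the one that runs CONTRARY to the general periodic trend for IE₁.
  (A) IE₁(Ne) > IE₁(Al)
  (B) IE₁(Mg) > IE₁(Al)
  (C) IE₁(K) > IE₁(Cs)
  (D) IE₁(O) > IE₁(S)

(B)

The general trend: IE₁ increases across a period and decreases down a group.
(A) Ne (period 2, group 18) vs Al (period 3, group 13): the stated order agrees with the simple trend.
(B) Mg (period 3, group 2) vs Al (period 3, group 13): the stated order contradicts the simple trend.
(C) K (period 4, group 1) vs Cs (period 6, group 1): the stated order agrees with the simple trend.
(D) O (period 2, group 16) vs S (period 3, group 16): the stated order agrees with the simple trend.
The exception is (B): Al's single 3p electron is easier to remove than one from Mg's filled 3s².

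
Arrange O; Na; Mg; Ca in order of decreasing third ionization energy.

Mg > Na > O > Ca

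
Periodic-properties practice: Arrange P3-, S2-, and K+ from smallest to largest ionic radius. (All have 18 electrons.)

All of these have 18 electrons, so size is governed by nuclear charge alone: the more protons, the stronger the pull on the same electron cloud, and the smaller the ion.
Nuclear charges: K+ (Z=19), S2- (Z=16), P3- (Z=15).
Smallest to largest: K+ < S2- < P3-.

K+ < S2- < P3-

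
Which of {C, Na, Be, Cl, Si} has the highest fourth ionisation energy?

IE_4 is the cost of taking one more electron from the +3 cation: C³⁺ still has 1 valence electron; Na³⁺ is already 2 electrons into the core; Be³⁺ is already 1 electron into the core; Cl³⁺ still has 4 valence electrons; Si³⁺ still has 1 valence electron.
Pulling an electron out of a noble-gas core costs far more than removing a remaining valence electron, so Na and Be sit at the high end of IE_4.
Valence configurations: C³⁺ [He]2s¹, Cl³⁺ [Ne]3s²3p², Si³⁺ [Ne]3s¹.
Tabulated IE_4 (kJ/mol): C 6223, Na 9543, Be 21007, Cl 5159, Si 4356.
Hence IE_4: Si < Cl < C < Na < Be.

Be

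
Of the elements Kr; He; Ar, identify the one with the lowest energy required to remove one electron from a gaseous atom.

Kr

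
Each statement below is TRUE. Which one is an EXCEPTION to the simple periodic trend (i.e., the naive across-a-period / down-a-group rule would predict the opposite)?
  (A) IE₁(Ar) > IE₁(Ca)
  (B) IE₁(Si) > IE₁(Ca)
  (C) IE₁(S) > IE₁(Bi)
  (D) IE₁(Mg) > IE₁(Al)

The general trend: IE₁ increases across a period and decreases down a group.
(A) Ar (period 3, group 18) vs Ca (period 4, group 2): the stated order agrees with the simple trend.
(B) Si (period 3, group 14) vs Ca (period 4, group 2): the stated order agrees with the simple trend.
(C) S (period 3, group 16) vs Bi (period 6, group 15): the stated order agrees with the simple trend.
(D) Mg (period 3, group 2) vs Al (period 3, group 13): the stated order contradicts the simple trend.
The exception is (D): Al's single 3p electron is easier to remove than one from Mg's filled 3s².

(D)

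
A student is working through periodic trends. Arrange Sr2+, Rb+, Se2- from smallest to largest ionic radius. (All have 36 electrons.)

Sr2+ < Rb+ < Se2-

All of these have 36 electrons, so size is governed by nuclear charge alone: the more protons, the stronger the pull on the same electron cloud, and the smaller the ion.
Nuclear charges: Sr2+ (Z=38), Rb+ (Z=37), Se2- (Z=34).
Smallest to largest: Sr2+ < Rb+ < Se2-.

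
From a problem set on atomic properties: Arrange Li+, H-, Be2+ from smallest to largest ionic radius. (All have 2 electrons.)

Be2+, Li+, H-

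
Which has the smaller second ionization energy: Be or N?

After 1 electron has been removed, what remains? Be⁺ still has 1 valence electron; N⁺ still has 4 valence electrons.
All are still removing valence electrons, so compare the +1 ions as you would atoms: IE_2 generally rises across a period (higher Z_eff) and falls down a group (larger shell), subject to the usual subshell exceptions.
Valence configurations: Be⁺ [He]2s¹, N⁺ [He]2s²2p².
The numbers (kJ/mol): Be 1757, N 2856.
Hence IE_2: Be < N.

Be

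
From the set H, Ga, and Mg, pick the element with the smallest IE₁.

Ga

Across a period the outer electron is held more tightly (higher IE₁); down a group it sits in a higher shell, more shielded, and comes off more easily.
These span different periods and groups, so the two trends combine.
Mg > Ga: the two effects oppose for this pair; the down-group effect wins (738 vs 579 kJ/mol).
H > Mg: period and group pull opposite ways; the down-group shift dominates (1312 vs 738 kJ/mol).
Approximate values (kJ/mol): H 1312, Mg 738, Ga 579.
The smallest IE₁ among these belongs to Ga.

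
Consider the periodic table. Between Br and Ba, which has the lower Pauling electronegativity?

Ba

EN rises left→right (higher Z_eff, smaller atoms) and falls top→bottom (larger, more shielded atoms).
These span different periods and groups, so the two trends combine.
Br > Ba: both effects reinforce here, so Br is clearly the higher of the two.
Approximate values (Pauling): Br 2.96, Ba 0.89.
So Ba has the lower Pauling electronegativity (Ba < Br).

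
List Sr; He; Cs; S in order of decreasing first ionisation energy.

He, S, Sr, Cs

Across a period the outer electron is held more tightly (higher IE₁); down a group it sits in a higher shell, more shielded, and comes off more easily.
Here both period and group differ, so the two effects have to be weighed against each other.
Sr > Cs: relative to Cs, both the across-period and down-group shifts push Sr's first ionization energy up.
S > Sr: relative to Sr, both the across-period and down-group shifts push S's first ionization energy up.
He > S: relative to S, both the across-period and down-group shifts push He's first ionization energy up.
Approximate values (kJ/mol): He 2372, S 1000, Sr 550, Cs 376.
So from highest to lowest: He > S > Sr > Cs.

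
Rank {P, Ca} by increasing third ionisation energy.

P < Ca

The third ionization energy removes an electron from the +2 ion. For each element: P²⁺ still has 3 valence electrons; Ca²⁺ is the bare [Ar] core.
Pulling an electron out of a noble-gas core costs far more than removing a remaining valence electron, so Ca sits at the high end of IE_3.
The numbers (kJ/mol): P 2914, Ca 4912.
Hence IE_3: P < Ca.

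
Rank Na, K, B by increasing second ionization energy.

B, K, Na

Consider each +1 ion: Na⁺ is the bare [Ne] core; K⁺ is the bare [Ar] core; B⁺ still has 2 valence electrons.
Core electrons are held far more tightly than valence electrons, so K and Na top the IE_2 order.
The numbers (kJ/mol): Na 4562, K 3052, B 2427.
Hence IE_2: B < K < Na.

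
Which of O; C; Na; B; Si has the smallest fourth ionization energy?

Si

IE_4 is the cost of taking one more electron from the +3 cation: O³⁺ still has 3 valence electrons; C³⁺ still has 1 valence electron; Na³⁺ is already 2 electrons into the core; B³⁺ is the bare [He] core; Si³⁺ still has 1 valence electron.
Core electrons are held far more tightly than valence electrons, so Na and B top the IE_4 order.
Valence configurations: O³⁺ [He]2s²2p¹, C³⁺ [He]2s¹, Si³⁺ [Ne]3s¹.
Tabulated IE_4 (kJ/mol): O 7469, C 6223, Na 9543, B 25026, Si 4356.
Hence IE_4: Si < C < O < Na < B.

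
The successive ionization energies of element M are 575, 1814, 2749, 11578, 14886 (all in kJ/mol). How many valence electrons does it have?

Look for the largest jump between consecutive ionization energies: IE4/IE3 ≈ 4.2, far larger than any earlier ratio.
That jump marks the point where a core electron is being removed. So the atom has 3 valence electrons.

3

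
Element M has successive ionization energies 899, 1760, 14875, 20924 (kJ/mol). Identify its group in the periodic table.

Look for the largest jump between consecutive ionization energies: IE3/IE2 ≈ 8.5, far larger than any earlier ratio.
That jump marks the point where a core electron is being removed. So the atom has 2 valence electrons.
A main-group element with 2 valence electrons is in group 2.

Group 2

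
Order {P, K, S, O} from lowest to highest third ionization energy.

P, S, K, O

The third ionization energy removes an electron from the +2 ion. For each element: P²⁺ still has 3 valence electrons; K²⁺ is already 1 electron into the core; S²⁺ still has 4 valence electrons; O²⁺ still has 4 valence electrons.
Usually core removal costs more than valence removal, but here the competition is close: a tightly held n=2 valence electron can cost more to remove than an n=3 core electron, so the actual values have to decide it.
Valence configurations: P²⁺ [Ne]3s²3p¹, S²⁺ [Ne]3s²3p², O²⁺ [He]2s²2p².
The numbers (kJ/mol): P 2914, K 4420, S 3357, O 5300.
So the third ionization energies run P < S < K < O.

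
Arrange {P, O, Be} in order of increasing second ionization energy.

The second ionization energy removes an electron from the +1 ion. For each element: P⁺ still has 4 valence electrons; O⁺ still has 5 valence electrons; Be⁺ still has 1 valence electron.
All are still removing valence electrons, so compare the +1 ions as you would atoms: IE_2 generally rises across a period (higher Z_eff) and falls down a group (larger shell), subject to the usual subshell exceptions.
Valence configurations: P⁺ [Ne]3s²3p², O⁺ [He]2s²2p³, Be⁺ [He]2s¹.
Approximate IE_2 values (kJ/mol): P 1907, O 3388, Be 1757.
Putting it together, IE_2: Be < P < O.

Be < P < O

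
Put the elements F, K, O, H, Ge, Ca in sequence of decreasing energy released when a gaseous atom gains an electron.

F > O > Ge > H > K > Ca

H is in period 1, group 1; O is in period 2, group 16; F is in period 2, group 17; K is in period 4, group 1; Ca is in period 4, group 2; Ge is in period 4, group 14.
Atoms with high Z_eff and room in the valence shell (especially the halogens) have the most exothermic electron affinities.
Neither a single period nor a single group — weigh both effects.
K > Ca: this pair runs against the simple trend — see the exception note.
H > K: H sits above K in group 1, so the down-group effect alone puts H higher.
Ge > H: the two effects oppose for this pair; the across-period effect wins (119 vs 73 kJ/mol).
O > Ge: relative to Ge, both the across-period and down-group shifts push O's electron affinity up.
F > O: both are in period 2; the period trend gives F the larger value.
Note the exception: K has a higher electron affinity than Ca, contrary to the simple trend — adding an electron to Ca (ns²) has to open a new, higher-energy np subshell, which is unfavourable.
Approximate values (kJ/mol): H 73, O 141, F 328, K 48, Ca 2, Ge 119.
So from highest to lowest: F > O > Ge > H > K > Ca.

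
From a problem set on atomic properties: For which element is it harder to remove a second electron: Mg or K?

The second ionization energy removes an electron from the +1 ion. For each element: Mg⁺ still has 1 valence electron; K⁺ is the bare [Ar] core.
Pulling an electron out of a noble-gas core costs far more than removing a remaining valence electron, so K sits at the high end of IE_2.
Tabulated IE_2 (kJ/mol): Mg 1451, K 3052.
So the second ionization energies run Mg < K.

K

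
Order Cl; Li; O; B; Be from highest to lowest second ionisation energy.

Consider each +1 ion: Cl⁺ still has 6 valence electrons; Li⁺ is the bare [He] core; O⁺ still has 5 valence electrons; B⁺ still has 2 valence electrons; Be⁺ still has 1 valence electron.
Breaking into a closed-shell core is much more expensive than removing a leftover valence electron — Li has the largest IE_2 here.
Valence configurations: Cl⁺ [Ne]3s²3p⁴, O⁺ [He]2s²2p³, B⁺ [He]2s², Be⁺ [He]2s¹.
Tabulated IE_2 (kJ/mol): Cl 2298, Li 7298, O 3388, B 2427, Be 1757.
Hence IE_2: Be < Cl < B < O < Li.

Li > O > B > Cl > Be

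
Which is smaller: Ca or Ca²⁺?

Ca²⁺

Forming Ca²⁺ removes 2 electrons from Ca. Fewer electrons for the same nuclear charge means less shielding and a higher Z_eff on the remaining electrons, and for main-group metals the entire outer shell is lost.
A cation is smaller than its parent atom: Ca²⁺ < Ca.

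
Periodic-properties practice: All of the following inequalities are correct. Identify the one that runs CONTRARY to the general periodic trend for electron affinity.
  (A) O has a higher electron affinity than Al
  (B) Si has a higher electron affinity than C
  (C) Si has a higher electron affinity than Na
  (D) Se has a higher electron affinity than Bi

(B)

The general trend: electron affinity increases across a period and decreases down a group.
(A) O (period 2, group 16) vs Al (period 3, group 13): the stated order agrees with the simple trend.
(B) Si (period 3, group 14) vs C (period 2, group 14): the stated order contradicts the simple trend.
(C) Si (period 3, group 14) vs Na (period 3, group 1): the stated order agrees with the simple trend.
(D) Se (period 4, group 16) vs Bi (period 6, group 15): the stated order agrees with the simple trend.
The exception is (B): Si's larger, more diffuse 3p orbitals accept an added electron slightly more readily than C's compact 2p.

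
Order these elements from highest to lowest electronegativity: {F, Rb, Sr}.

F > Sr > Rb

F is in period 2, group 17; Rb is in period 5, group 1; Sr is in period 5, group 2.
EN rises left→right (higher Z_eff, smaller atoms) and falls top→bottom (larger, more shielded atoms).
Neither a single period nor a single group — weigh both effects.
Sr > Rb: both are in period 5; the period trend gives Sr the larger value.
F > Sr: relative to Sr, both the across-period and down-group shifts push F's electronegativity up.
For reference (Pauling): F 3.98, Rb 0.82, Sr 0.95.
So from highest to lowest: F > Sr > Rb.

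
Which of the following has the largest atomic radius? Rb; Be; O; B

Be is in period 2, group 2; B is in period 2, group 13; O is in period 2, group 16; Rb is in period 5, group 1.
Atomic radius shrinks across a period as nuclear charge pulls the same shell inward, and grows down a group as new shells are added.
Neither a single period nor a single group — weigh both effects.
B > O: both are in period 2; the period trend gives B the larger value.
Be > B: both are in period 2; the period trend gives Be the larger value.
Rb > Be: both effects reinforce here, so Rb is clearly the larger of the two.
Tabulated atomic radius (pm): Be 102, B 85, O 63, Rb 210.
The largest atomic radius among these belongs to Rb.

Rb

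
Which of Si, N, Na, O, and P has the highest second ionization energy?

Na

IE_2 is the cost of taking one more electron from the +1 cation: Si⁺ still has 3 valence electrons; N⁺ still has 4 valence electrons; Na⁺ is the bare [Ne] core; O⁺ still has 5 valence electrons; P⁺ still has 4 valence electrons.
Pulling an electron out of a noble-gas core costs far more than removing a remaining valence electron, so Na sits at the high end of IE_2.
Valence configurations: Si⁺ [Ne]3s²3p¹, N⁺ [He]2s²2p², O⁺ [He]2s²2p³, P⁺ [Ne]3s²3p².
Tabulated IE_2 (kJ/mol): Si 1577, N 2856, Na 4562, O 3388, P 1907.
Overall IE_2 order: Si < P < N < O < Na.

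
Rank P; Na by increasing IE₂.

IE_2 is the cost of taking one more electron from the +1 cation: P⁺ still has 4 valence electrons; Na⁺ is the bare [Ne] core.
Pulling an electron out of a noble-gas core costs far more than removing a remaining valence electron, so Na sits at the high end of IE_2.
The numbers (kJ/mol): P 1907, Na 4562.
Overall IE_2 order: P < Na.

P, Na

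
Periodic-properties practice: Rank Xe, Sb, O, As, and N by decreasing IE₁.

N > O > Xe > As > Sb

N is in period 2, group 15; O is in period 2, group 16; As is in period 4, group 15; Sb is in period 5, group 15; Xe is in period 5, group 18.
First ionization energy rises across a period (greater Z_eff holds electrons more tightly) and falls down a group (valence electrons are farther from the nucleus).
Neither a single period nor a single group — weigh both effects.
As > Sb: As sits above Sb in group 15, so the down-group effect alone puts As higher.
Xe > As: the two effects oppose for this pair; the across-period effect wins (1170 vs 947 kJ/mol).
O > Xe: period and group pull opposite ways; the down-group shift dominates (1314 vs 1170 kJ/mol).
N > O: this pair runs against the simple trend — see the exception note.
Note the exception: N has a higher first ionization energy than O, contrary to the simple trend — pairing an electron in O's 2p⁴ costs repulsion energy, so O ionizes more easily than half-filled N (2p³).
For reference (kJ/mol): N 1402, O 1314, As 947, Sb 831, Xe 1170.
So from highest to lowest: N > O > Xe > As > Sb.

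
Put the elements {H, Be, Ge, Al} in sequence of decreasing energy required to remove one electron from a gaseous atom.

H is in period 1, group 1; Be is in period 2, group 2; Al is in period 3, group 13; Ge is in period 4, group 14.
Across a period the outer electron is held more tightly (higher IE₁); down a group it sits in a higher shell, more shielded, and comes off more easily.
A diagonal step moves right (one effect) and down (the opposite effect) at once.
Ge > Al: the two effects oppose for this pair; the across-period effect wins (762 vs 578 kJ/mol).
Be > Ge: period and group pull opposite ways; the down-group shift dominates (900 vs 762 kJ/mol).
H > Be: the two effects oppose for this pair; the down-group effect wins (1312 vs 900 kJ/mol).
Tabulated first ionization energy (kJ/mol): H 1312, Be 900, Al 578, Ge 762.
So from highest to lowest: H > Be > Ge > Al.

H > Be > Ge > Al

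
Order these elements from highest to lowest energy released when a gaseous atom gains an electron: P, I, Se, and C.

I > Se > C > P

Electron affinity generally becomes more exothermic across a period toward the halogens and less exothermic down a group.
A diagonal step moves right (one effect) and down (the opposite effect) at once.
C > P: period and group pull opposite ways; the down-group shift dominates (122 vs 72 kJ/mol).
Se > C: the two effects oppose for this pair; the across-period effect wins (195 vs 122 kJ/mol).
I > Se: the two effects oppose for this pair; the across-period effect wins (295 vs 195 kJ/mol).
For reference (kJ/mol): C 122, P 72, Se 195, I 295.
So from highest to lowest: I > Se > C > P.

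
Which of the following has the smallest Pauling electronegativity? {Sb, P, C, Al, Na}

Na

EN rises left→right (higher Z_eff, smaller atoms) and falls top→bottom (larger, more shielded atoms).
Neither a single period nor a single group — weigh both effects.
Al > Na: Al lies to the right of Na in period 3, so the across-period effect alone puts Al higher.
Sb > Al: the two effects oppose for this pair; the across-period effect wins (2.05 vs 1.61).
P > Sb: they share group 15; the group trend gives P the larger value.
C > P: the two effects oppose for this pair; the down-group effect wins (2.55 vs 2.19).
For reference (Pauling): C 2.55, Na 0.93, Al 1.61, P 2.19, Sb 2.05.
The smallest Pauling electronegativity among these belongs to Na.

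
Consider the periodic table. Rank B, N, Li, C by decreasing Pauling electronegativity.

N > C > B > Li

Atoms toward the upper right of the periodic table pull bonding electrons most strongly.
All lie in period 2, so electronegativity increases left to right.
So from highest to lowest: N > C > B > Li.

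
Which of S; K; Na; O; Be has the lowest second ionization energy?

Be

After 1 electron has been removed, what remains? S⁺ still has 5 valence electrons; K⁺ is the bare [Ar] core; Na⁺ is the bare [Ne] core; O⁺ still has 5 valence electrons; Be⁺ still has 1 valence electron.
Usually core removal costs more than valence removal, but here the competition is close: a tightly held n=2 valence electron can cost more to remove than an n=3 core electron, so the actual values have to decide it.
Valence configurations: S⁺ [Ne]3s²3p³, O⁺ [He]2s²2p³, Be⁺ [He]2s¹.
Tabulated IE_2 (kJ/mol): S 2252, K 3052, Na 4562, O 3388, Be 1757.
Hence IE_2: Be < S < K < O < Na.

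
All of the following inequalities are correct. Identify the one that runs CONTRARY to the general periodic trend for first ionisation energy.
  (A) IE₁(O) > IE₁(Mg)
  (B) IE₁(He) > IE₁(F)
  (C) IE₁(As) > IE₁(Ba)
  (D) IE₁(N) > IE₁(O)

(D)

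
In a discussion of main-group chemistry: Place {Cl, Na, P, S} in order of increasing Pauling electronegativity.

Atoms toward the upper right of the periodic table pull bonding electrons most strongly.
All lie in period 3, so electronegativity increases left to right.
So from lowest to highest: Na < P < S < Cl.

Na < P < S < Cl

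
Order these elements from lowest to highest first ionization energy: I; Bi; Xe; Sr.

Sr, Bi, I, Xe

Across a period the outer electron is held more tightly (higher IE₁); down a group it sits in a higher shell, more shielded, and comes off more easily.
These span different periods and groups, so the two trends combine.
Bi > Sr: period and group pull opposite ways; the across-period shift dominates (703 vs 550 kJ/mol).
I > Bi: relative to Bi, both the across-period and down-group shifts push I's first ionization energy up.
Xe > I: Xe lies to the right of I in period 5, so the across-period effect alone puts Xe higher.
For reference (kJ/mol): Sr 550, I 1008, Xe 1170, Bi 703.
So from lowest to highest: Sr < Bi < I < Xe.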